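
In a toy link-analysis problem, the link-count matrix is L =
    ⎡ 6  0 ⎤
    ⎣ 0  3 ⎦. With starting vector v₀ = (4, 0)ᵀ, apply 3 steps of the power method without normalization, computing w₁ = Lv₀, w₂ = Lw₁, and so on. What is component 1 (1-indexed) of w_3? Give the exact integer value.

864

w1 = Lv₀ = (6·4 + 0·0; 0·4 + 3·0) = (24, 0)
w2 = Lw1 = (6·24 + 0·0; 0·24 + 3·0) = (144, 0)
w3 = Lw2 = (864, 0)
The requested component of w3 is 864.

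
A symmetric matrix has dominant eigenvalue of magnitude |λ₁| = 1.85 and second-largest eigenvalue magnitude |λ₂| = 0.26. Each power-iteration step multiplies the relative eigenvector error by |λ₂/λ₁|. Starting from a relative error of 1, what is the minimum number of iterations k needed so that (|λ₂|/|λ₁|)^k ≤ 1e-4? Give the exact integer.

5

|λ₂/λ₁| = 0.26/1.85 = 0.14054
Need k ≥ ln(1e-4) / ln(0.14054) = -9.2103 / -1.9623 ≈ 4.694
Smallest integer k satisfying the bound: 5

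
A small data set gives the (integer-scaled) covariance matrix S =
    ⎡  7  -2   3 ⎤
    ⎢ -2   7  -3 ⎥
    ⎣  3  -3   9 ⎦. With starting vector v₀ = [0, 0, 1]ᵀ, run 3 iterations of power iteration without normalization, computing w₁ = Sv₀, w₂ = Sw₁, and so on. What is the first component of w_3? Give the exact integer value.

w1 = Sv₀ = (3, -3, 9)
w2 = Sw1 = (54, -54, 99)
w3 = Sw2 = (783, -783, 1215)
The requested component of w3 is 783.

783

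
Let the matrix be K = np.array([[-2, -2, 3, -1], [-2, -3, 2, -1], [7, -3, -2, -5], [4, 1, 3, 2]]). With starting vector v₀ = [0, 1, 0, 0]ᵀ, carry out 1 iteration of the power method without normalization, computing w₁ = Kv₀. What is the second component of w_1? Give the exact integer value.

-3

w1 = Kv₀ = (-2, -3, -3, 1)
The requested component of w1 is -3.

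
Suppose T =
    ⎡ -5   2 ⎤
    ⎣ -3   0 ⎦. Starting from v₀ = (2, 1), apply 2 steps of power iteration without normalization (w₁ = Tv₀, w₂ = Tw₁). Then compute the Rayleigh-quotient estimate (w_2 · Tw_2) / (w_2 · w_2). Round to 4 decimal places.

-3.3765

w1 = Tv₀ = ((-5)·2 + 2·1; (-3)·2 + 0·1) = (-8, -6)
w2 = Tw1 = ((-5)·(-8) + 2·(-6); (-3)·(-8) + 0·(-6)) = (28, 24)
Tw2 = (-92, -84)
w2·Tw2 = 28·(-92) + 24·(-84) = -4592; w2·w2 = 28·28 + 24·24 = 1360
λ ≈ -4592/1360 = -3.3765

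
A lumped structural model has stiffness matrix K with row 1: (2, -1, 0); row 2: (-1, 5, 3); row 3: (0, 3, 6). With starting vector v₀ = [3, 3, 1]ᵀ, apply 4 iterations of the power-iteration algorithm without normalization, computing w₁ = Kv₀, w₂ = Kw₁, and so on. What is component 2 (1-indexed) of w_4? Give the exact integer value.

8613

w1 = Kv₀ = (3, 15, 15)
w2 = Kw1 = (-9, 117, 135)
w3 = Kw2 = (-135, 999, 1161)
w4 = Kw3 = (-1269, 8613, 9963)
The requested component of w4 is 8613.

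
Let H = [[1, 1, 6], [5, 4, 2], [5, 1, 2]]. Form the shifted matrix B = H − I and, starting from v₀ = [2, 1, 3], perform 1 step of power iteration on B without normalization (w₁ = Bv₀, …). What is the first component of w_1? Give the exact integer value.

B = H − I has rows (0, 1, 6); (5, 3, 2); (5, 1, 1)
w1 = Bv₀ = (0·2 + 1·1 + 6·3; 5·2 + 3·1 + 2·3; 5·2 + 1·1 + 1·3) = (19, 19, 14)
Requested component of w1: 19

19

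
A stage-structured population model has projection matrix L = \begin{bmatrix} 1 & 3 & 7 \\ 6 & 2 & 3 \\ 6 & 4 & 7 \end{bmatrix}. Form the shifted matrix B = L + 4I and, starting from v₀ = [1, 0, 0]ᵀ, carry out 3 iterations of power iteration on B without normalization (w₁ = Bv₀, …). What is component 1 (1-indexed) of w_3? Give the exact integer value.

1517

B = L + 4I has rows (5, 3, 7); (6, 6, 3); (6, 4, 11)
w1 = Bv₀ = (5·1 + 3·0 + 7·0; 6·1 + 6·0 + 3·0; 6·1 + 4·0 + 11·0) = (5, 6, 6)
w2 = Bw1 = (5·5 + 3·6 + 7·6; 6·5 + 6·6 + 3·6; 6·5 + 4·6 + 11·6) = (85, 84, 120)
w3 = Bw2 = (1517, 1374, 2166)
Requested component of w3: 1517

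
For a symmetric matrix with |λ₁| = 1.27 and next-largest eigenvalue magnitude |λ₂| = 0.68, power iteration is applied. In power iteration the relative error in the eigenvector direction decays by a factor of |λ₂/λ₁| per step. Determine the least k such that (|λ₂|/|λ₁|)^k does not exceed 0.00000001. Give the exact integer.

30

|λ₂/λ₁| = 0.68/1.27 = 0.53543
Need k ≥ ln(0.00000001) / ln(0.53543) = -18.4207 / -0.6247 ≈ 29.488
Smallest integer k satisfying the bound: 30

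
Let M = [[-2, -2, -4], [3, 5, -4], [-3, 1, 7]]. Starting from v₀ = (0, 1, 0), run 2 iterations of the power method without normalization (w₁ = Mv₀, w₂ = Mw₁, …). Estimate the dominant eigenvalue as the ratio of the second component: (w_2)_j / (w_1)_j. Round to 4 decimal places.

w1 = Mv₀ = ((-2)·0 + (-2)·1 + (-4)·0; 3·0 + 5·1 + (-4)·0; (-3)·0 + 1·1 + 7·0) = (-2, 5, 1)
w2 = Mw1 = ((-2)·(-2) + (-2)·5 + (-4)·1; 3·(-2) + 5·5 + (-4)·1; (-3)·(-2) + 1·5 + 7·1) = (-10, 15, 18)
Ratio at component: 15 / 5 = 3.0000

λ ≈ 3.0000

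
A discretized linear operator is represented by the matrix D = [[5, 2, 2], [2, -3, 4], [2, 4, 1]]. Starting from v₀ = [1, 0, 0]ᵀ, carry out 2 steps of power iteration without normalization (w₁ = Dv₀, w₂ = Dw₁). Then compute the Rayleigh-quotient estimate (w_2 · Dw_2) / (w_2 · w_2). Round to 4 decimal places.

w1 = Dv₀ = (5·1 + 2·0 + 2·0; 2·1 + (-3)·0 + 4·0; 2·1 + 4·0 + 1·0) = (5, 2, 2)
w2 = Dw1 = (5·5 + 2·2 + 2·2; 2·5 + (-3)·2 + 4·2; 2·5 + 4·2 + 1·2) = (33, 12, 20)
Dw2 = (229, 110, 134)
w2·Dw2 = 33·229 + 12·110 + 20·134 = 11557; w2·w2 = 33·33 + 12·12 + 20·20 = 1633
λ ≈ 11557/1633 = 7.0772

λ ≈ 7.0772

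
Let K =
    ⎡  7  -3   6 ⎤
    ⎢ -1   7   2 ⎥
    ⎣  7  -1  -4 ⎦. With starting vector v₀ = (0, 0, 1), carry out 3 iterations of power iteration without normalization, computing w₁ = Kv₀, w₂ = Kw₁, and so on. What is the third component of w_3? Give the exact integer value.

-140

w1 = Kv₀ = (7·0 + (-3)·0 + 6·1; (-1)·0 + 7·0 + 2·1; 7·0 + (-1)·0 + (-4)·1) = (6, 2, -4)
w2 = Kw1 = (7·6 + (-3)·2 + 6·(-4); (-1)·6 + 7·2 + 2·(-4); 7·6 + (-1)·2 + (-4)·(-4)) = (12, 0, 56)
w3 = Kw2 = (420, 100, -140)
The requested component of w3 is -140.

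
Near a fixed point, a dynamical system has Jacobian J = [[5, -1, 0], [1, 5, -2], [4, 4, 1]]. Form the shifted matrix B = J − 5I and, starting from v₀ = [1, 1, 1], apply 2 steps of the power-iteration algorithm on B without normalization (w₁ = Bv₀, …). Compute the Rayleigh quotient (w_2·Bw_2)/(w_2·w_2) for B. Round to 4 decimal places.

B = J − 5I has rows (0, -1, 0); (1, 0, -2); (4, 4, -4)
w1 = Bv₀ = (0·1 + (-1)·1 + 0·1; 1·1 + 0·1 + (-2)·1; 4·1 + 4·1 + (-4)·1) = (-1, -1, 4)
w2 = Bw1 = (0·(-1) + (-1)·(-1) + 0·4; 1·(-1) + 0·(-1) + (-2)·4; 4·(-1) + 4·(-1) + (-4)·4) = (1, -9, -24)
Bw2 = (9, 49, 64)
w2·Bw2 = -1968; w2·w2 = 658; μ ≈ -1968/658 = -2.9909

μ ≈ -2.9909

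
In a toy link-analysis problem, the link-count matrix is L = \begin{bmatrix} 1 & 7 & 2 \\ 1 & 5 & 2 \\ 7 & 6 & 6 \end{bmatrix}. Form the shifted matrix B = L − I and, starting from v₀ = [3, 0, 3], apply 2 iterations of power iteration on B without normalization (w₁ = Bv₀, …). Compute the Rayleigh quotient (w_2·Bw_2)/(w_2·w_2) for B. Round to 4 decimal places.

μ ≈ 10.6431

B = L − I has rows (0, 7, 2); (1, 4, 2); (7, 6, 5)
w1 = Bv₀ = (6, 9, 36)
w2 = Bw1 = (135, 114, 276)
Bw2 = (1350, 1143, 3009)
w2·Bw2 = 1143036; w2·w2 = 107397; μ ≈ 1143036/107397 = 10.6431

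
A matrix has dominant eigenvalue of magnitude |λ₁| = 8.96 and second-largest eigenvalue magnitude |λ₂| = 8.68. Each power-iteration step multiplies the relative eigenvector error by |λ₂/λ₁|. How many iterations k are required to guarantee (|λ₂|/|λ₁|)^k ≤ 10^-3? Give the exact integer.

218

|λ₂/λ₁| = 8.68/8.96 = 0.96875
Need k ≥ ln(10^-3) / ln(0.96875) = -6.9078 / -0.0317 ≈ 217.576
Smallest integer k satisfying the bound: 218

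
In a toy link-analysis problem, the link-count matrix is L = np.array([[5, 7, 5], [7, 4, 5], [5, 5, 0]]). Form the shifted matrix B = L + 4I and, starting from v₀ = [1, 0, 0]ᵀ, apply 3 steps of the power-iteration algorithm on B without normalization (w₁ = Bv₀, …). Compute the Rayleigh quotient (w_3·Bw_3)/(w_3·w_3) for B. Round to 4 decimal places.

B = L + 4I has rows (9, 7, 5); (7, 8, 5); (5, 5, 4)
w1 = Bv₀ = (9, 7, 5)
w2 = Bw1 = (155, 144, 100)
w3 = Bw2 = (2903, 2737, 1895)
Bw3 = (54761, 51692, 35780)
w3·Bw3 = 368255287; w3·w3 = 19509603; μ ≈ 368255287/19509603 = 18.8756

μ ≈ 18.8756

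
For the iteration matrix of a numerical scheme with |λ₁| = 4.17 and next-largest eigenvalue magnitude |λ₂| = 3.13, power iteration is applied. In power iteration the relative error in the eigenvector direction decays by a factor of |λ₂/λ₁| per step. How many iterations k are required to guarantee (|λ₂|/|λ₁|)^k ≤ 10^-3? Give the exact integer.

25

|λ₂/λ₁| = 3.13/4.17 = 0.75060
Need k ≥ ln(10^-3) / ln(0.75060) = -6.9078 / -0.2869 ≈ 24.079
Smallest integer k satisfying the bound: 25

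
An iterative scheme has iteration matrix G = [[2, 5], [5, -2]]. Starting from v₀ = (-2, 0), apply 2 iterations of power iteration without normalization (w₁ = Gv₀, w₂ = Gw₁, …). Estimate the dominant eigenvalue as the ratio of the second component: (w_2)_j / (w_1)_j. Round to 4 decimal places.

w1 = Gv₀ = (2·(-2) + 5·0; 5·(-2) + (-2)·0) = (-4, -10)
w2 = Gw1 = (2·(-4) + 5·(-10); 5·(-4) + (-2)·(-10)) = (-58, 0)
Ratio at component: 0 / -10 = 0.0000

λ ≈ 0.0000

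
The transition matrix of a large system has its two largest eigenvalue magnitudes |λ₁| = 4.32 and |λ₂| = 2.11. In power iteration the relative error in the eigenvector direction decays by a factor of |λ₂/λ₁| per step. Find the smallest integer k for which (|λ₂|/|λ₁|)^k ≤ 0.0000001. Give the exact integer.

23

|λ₂/λ₁| = 2.11/4.32 = 0.48843
Need k ≥ ln(0.0000001) / ln(0.48843) = -16.1181 / -0.7166 ≈ 22.493
Smallest integer k satisfying the bound: 23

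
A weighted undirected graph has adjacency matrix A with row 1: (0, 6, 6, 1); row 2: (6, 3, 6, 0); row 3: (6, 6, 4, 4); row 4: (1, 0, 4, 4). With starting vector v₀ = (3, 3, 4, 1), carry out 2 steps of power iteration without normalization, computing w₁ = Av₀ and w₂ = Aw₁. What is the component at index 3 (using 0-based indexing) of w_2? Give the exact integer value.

w1 = Av₀ = (43, 51, 56, 23)
w2 = Aw1 = (665, 747, 880, 359)
The requested component of w2 is 359.

359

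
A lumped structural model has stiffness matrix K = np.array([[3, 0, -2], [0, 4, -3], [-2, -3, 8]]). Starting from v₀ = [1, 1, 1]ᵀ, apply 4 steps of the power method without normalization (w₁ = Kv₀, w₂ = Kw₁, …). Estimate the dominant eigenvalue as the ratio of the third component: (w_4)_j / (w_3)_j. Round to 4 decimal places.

w1 = Kv₀ = (3·1 + 0·1 + (-2)·1; 0·1 + 4·1 + (-3)·1; (-2)·1 + (-3)·1 + 8·1) = (1, 1, 3)
w2 = Kw1 = (3·1 + 0·1 + (-2)·3; 0·1 + 4·1 + (-3)·3; (-2)·1 + (-3)·1 + 8·3) = (-3, -5, 19)
w3 = Kw2 = (-47, -77, 173)
w4 = Kw3 = (-487, -827, 1709)
Ratio at component: 1709 / 173 = 9.8786

λ ≈ 9.8786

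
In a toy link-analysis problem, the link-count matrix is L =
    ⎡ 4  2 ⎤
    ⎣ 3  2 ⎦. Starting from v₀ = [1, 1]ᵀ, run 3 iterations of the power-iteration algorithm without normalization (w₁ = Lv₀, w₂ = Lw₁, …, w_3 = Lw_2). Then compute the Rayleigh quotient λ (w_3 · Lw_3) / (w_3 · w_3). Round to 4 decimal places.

λ ≈ 5.6457

w1 = Lv₀ = (6, 5)
w2 = Lw1 = (34, 28)
w3 = Lw2 = (192, 158)
Lw3 = (1084, 892)
w3·Lw3 = 192·1084 + 158·892 = 349064; w3·w3 = 192·192 + 158·158 = 61828
λ ≈ 349064/61828 = 5.6457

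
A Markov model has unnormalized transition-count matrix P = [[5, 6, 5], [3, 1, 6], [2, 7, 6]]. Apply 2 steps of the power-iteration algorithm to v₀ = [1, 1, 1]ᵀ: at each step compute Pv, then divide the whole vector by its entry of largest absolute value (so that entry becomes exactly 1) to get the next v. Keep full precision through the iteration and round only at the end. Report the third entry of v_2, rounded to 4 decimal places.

0.8930

Pv0 = (16.00000, 10.00000, 15.00000); divide by 16.00000 → v1 = (1.00000, 0.62500, 0.93750)
Pv1 = (13.43750, 9.25000, 12.00000); divide by 13.43750 → v2 = (1.00000, 0.68837, 0.89302)
Requested entry of v2: 192/215 = 0.8930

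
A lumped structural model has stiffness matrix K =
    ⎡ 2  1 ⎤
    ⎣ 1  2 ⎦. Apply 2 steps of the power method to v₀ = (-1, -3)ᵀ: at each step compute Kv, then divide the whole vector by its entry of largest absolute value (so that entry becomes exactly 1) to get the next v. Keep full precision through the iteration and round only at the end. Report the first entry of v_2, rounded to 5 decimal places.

0.89474

Kv0 = (-5.000000, -7.000000); divide by -7.000000 → v1 = (0.714286, 1.000000)
Kv1 = (2.428571, 2.714286); divide by 2.714286 → v2 = (0.894737, 1.000000)
Requested entry of v2: -17/-19 = 0.89474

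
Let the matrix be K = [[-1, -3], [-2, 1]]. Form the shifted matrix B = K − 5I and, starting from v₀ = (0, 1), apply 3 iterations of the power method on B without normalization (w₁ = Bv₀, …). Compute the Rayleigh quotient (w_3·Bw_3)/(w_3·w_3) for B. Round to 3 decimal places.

B = K − 5I has rows (-6, -3); (-2, -4)
w1 = Bv₀ = ((-6)·0 + (-3)·1; (-2)·0 + (-4)·1) = (-3, -4)
w2 = Bw1 = ((-6)·(-3) + (-3)·(-4); (-2)·(-3) + (-4)·(-4)) = (30, 22)
w3 = Bw2 = (-246, -148)
Bw3 = (1920, 1084)
w3·Bw3 = -632752; w3·w3 = 82420; μ ≈ -632752/82420 = -7.677

μ ≈ -7.677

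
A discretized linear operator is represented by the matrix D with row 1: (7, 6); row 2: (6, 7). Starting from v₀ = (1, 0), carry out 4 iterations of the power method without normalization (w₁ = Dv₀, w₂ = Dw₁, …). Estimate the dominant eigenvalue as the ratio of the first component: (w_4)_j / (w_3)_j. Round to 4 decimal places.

12.9945

w1 = Dv₀ = (7·1 + 6·0; 6·1 + 7·0) = (7, 6)
w2 = Dw1 = (7·7 + 6·6; 6·7 + 7·6) = (85, 84)
w3 = Dw2 = (1099, 1098)
w4 = Dw3 = (14281, 14280)
Ratio at component: 14281 / 1099 = 12.9945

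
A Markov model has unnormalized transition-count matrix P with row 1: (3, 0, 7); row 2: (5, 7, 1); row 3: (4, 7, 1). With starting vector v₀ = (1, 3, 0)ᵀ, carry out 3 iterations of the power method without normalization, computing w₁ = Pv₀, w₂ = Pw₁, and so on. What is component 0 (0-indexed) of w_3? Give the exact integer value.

2085

w1 = Pv₀ = (3, 26, 25)
w2 = Pw1 = (184, 222, 219)
w3 = Pw2 = (2085, 2693, 2509)
The requested component of w3 is 2085.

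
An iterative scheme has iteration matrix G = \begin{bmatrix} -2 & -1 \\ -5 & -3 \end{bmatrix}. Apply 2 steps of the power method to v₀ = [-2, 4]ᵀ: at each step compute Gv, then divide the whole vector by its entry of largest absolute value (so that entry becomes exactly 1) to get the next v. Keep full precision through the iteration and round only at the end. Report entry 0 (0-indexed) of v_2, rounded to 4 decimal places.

Gv0 = (0.00000, -2.00000); divide by -2.00000 → v1 = (0.00000, 1.00000)
Gv1 = (-1.00000, -3.00000); divide by -3.00000 → v2 = (0.33333, 1.00000)
Requested entry of v2: 2/6 = 0.3333

0.3333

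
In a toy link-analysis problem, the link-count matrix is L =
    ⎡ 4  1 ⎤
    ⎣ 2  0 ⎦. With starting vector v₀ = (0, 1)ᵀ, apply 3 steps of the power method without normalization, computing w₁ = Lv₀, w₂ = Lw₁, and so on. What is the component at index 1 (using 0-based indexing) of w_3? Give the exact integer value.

w1 = Lv₀ = (1, 0)
w2 = Lw1 = (4, 2)
w3 = Lw2 = (18, 8)
The requested component of w3 is 8.

8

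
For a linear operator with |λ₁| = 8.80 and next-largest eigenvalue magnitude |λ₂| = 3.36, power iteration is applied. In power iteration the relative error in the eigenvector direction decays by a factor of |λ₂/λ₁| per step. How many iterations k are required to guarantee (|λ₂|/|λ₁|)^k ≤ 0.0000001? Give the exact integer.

|λ₂/λ₁| = 3.36/8.80 = 0.38182
Need k ≥ ln(0.0000001) / ln(0.38182) = -16.1181 / -0.9628 ≈ 16.741
Smallest integer k satisfying the bound: 17

17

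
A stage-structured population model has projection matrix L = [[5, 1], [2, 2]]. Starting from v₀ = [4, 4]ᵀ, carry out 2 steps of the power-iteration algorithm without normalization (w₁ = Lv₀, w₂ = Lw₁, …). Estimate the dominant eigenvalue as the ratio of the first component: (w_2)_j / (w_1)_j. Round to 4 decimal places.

5.6667

w1 = Lv₀ = (5·4 + 1·4; 2·4 + 2·4) = (24, 16)
w2 = Lw1 = (5·24 + 1·16; 2·24 + 2·16) = (136, 80)
Ratio at component: 136 / 24 = 5.6667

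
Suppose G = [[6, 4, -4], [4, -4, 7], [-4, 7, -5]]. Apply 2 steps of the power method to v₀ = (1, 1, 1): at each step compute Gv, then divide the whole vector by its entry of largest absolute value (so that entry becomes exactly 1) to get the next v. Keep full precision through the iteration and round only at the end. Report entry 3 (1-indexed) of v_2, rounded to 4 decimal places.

0.4861

Gv0 = (6.00000, 7.00000, -2.00000); divide by 7.00000 → v1 = (0.85714, 1.00000, -0.28571)
Gv1 = (10.28571, -2.57143, 5.00000); divide by 10.28571 → v2 = (1.00000, -0.25000, 0.48611)
Requested entry of v2: 35/72 = 0.4861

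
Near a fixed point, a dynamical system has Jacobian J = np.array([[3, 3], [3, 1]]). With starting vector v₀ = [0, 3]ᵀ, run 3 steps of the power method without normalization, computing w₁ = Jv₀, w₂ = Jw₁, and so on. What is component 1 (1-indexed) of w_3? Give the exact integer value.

198

w1 = Jv₀ = (9, 3)
w2 = Jw1 = (36, 30)
w3 = Jw2 = (198, 138)
The requested component of w3 is 198.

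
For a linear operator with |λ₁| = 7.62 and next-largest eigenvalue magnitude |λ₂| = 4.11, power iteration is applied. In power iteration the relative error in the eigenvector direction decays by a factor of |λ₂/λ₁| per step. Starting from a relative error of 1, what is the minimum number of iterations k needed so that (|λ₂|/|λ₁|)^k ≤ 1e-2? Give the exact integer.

8

|λ₂/λ₁| = 4.11/7.62 = 0.53937
Need k ≥ ln(1e-2) / ln(0.53937) = -4.6052 / -0.6174 ≈ 7.460
Smallest integer k satisfying the bound: 8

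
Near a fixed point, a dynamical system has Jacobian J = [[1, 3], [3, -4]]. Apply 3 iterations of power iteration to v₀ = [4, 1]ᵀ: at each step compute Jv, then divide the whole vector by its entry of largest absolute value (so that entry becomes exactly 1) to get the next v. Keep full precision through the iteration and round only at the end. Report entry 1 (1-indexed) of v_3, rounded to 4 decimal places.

-0.0146

Jv0 = (7.00000, 8.00000); divide by 8.00000 → v1 = (0.87500, 1.00000)
Jv1 = (3.87500, -1.37500); divide by 3.87500 → v2 = (1.00000, -0.35484)
Jv2 = (-0.06452, 4.41935); divide by 4.41935 → v3 = (-0.01460, 1.00000)
Requested entry of v3: -2/137 = -0.0146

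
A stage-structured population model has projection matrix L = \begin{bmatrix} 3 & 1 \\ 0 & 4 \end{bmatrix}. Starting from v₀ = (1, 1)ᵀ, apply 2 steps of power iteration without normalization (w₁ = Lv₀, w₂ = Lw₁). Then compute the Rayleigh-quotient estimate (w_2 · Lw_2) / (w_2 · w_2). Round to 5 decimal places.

w1 = Lv₀ = (3·1 + 1·1; 0·1 + 4·1) = (4, 4)
w2 = Lw1 = (3·4 + 1·4; 0·4 + 4·4) = (16, 16)
Lw2 = (64, 64)
w2·Lw2 = 16·64 + 16·64 = 2048; w2·w2 = 16·16 + 16·16 = 512
λ ≈ 2048/512 = 4.00000

λ ≈ 4.00000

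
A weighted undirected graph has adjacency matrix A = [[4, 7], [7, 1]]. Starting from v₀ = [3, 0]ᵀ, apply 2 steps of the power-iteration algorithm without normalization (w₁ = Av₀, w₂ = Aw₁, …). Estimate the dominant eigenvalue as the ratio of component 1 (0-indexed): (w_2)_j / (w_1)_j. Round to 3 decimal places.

5.000

w1 = Av₀ = (12, 21)
w2 = Aw1 = (195, 105)
Ratio at component: 105 / 21 = 5.000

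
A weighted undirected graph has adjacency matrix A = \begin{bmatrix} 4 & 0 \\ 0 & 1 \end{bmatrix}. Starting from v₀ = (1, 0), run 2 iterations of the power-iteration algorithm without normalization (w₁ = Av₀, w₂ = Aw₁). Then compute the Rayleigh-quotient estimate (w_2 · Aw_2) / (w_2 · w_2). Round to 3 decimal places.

w1 = Av₀ = (4·1 + 0·0; 0·1 + 1·0) = (4, 0)
w2 = Aw1 = (4·4 + 0·0; 0·4 + 1·0) = (16, 0)
Aw2 = (64, 0)
w2·Aw2 = 16·64 + 0·0 = 1024; w2·w2 = 16·16 + 0·0 = 256
λ ≈ 1024/256 = 4.000

λ ≈ 4.000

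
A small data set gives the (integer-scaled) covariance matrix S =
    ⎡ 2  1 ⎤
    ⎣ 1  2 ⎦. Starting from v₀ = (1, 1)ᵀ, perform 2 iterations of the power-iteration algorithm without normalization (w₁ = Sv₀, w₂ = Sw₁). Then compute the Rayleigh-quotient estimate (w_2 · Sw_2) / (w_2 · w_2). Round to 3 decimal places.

w1 = Sv₀ = (3, 3)
w2 = Sw1 = (9, 9)
Sw2 = (27, 27)
w2·Sw2 = 9·27 + 9·27 = 486; w2·w2 = 9·9 + 9·9 = 162
λ ≈ 486/162 = 3.000

3.000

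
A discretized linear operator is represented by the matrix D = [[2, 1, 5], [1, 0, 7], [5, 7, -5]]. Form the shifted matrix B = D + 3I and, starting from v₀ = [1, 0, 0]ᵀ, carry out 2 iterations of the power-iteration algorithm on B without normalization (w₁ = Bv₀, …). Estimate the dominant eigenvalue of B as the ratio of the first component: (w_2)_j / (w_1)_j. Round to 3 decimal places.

10.200

B = D + 3I has rows (5, 1, 5); (1, 3, 7); (5, 7, -2)
w1 = Bv₀ = (5·1 + 1·0 + 5·0; 1·1 + 3·0 + 7·0; 5·1 + 7·0 + (-2)·0) = (5, 1, 5)
w2 = Bw1 = (5·5 + 1·1 + 5·5; 1·5 + 3·1 + 7·5; 5·5 + 7·1 + (-2)·5) = (51, 43, 22)
Ratio: 51/5 = 10.200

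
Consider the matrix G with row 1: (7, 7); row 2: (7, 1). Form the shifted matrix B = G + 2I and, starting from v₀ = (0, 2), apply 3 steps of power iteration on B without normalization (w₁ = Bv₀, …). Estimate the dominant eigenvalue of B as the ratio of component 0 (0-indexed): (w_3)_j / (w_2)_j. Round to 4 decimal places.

13.8333

B = G + 2I has rows (9, 7); (7, 3)
w1 = Bv₀ = (9·0 + 7·2; 7·0 + 3·2) = (14, 6)
w2 = Bw1 = (9·14 + 7·6; 7·14 + 3·6) = (168, 116)
w3 = Bw2 = (2324, 1524)
Ratio: 2324/168 = 13.8333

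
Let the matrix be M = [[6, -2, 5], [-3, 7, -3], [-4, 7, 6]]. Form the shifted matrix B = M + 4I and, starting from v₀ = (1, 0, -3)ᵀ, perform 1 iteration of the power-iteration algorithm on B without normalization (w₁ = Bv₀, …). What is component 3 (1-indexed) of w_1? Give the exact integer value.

B = M + 4I has rows (10, -2, 5); (-3, 11, -3); (-4, 7, 10)
w1 = Bv₀ = (-5, 6, -34)
Requested component of w1: -34

-34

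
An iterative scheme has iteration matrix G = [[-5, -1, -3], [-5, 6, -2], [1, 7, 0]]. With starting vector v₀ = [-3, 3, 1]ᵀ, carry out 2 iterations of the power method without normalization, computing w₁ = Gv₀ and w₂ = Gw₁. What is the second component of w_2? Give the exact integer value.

w1 = Gv₀ = ((-5)·(-3) + (-1)·3 + (-3)·1; (-5)·(-3) + 6·3 + (-2)·1; 1·(-3) + 7·3 + 0·1) = (9, 31, 18)
w2 = Gw1 = ((-5)·9 + (-1)·31 + (-3)·18; (-5)·9 + 6·31 + (-2)·18; 1·9 + 7·31 + 0·18) = (-130, 105, 226)
The requested component of w2 is 105.

105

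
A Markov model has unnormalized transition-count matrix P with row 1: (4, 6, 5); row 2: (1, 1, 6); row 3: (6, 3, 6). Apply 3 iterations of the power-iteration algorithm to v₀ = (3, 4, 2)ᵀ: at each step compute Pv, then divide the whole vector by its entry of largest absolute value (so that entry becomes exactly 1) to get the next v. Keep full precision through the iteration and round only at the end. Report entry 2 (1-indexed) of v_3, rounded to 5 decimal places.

0.57731

Pv0 = (46.000000, 19.000000, 42.000000); divide by 46.000000 → v1 = (1.000000, 0.413043, 0.913043)
Pv1 = (11.043478, 6.891304, 12.717391); divide by 12.717391 → v2 = (0.868376, 0.541880, 1.000000)
Pv2 = (11.724786, 7.410256, 12.835897); divide by 12.835897 → v3 = (0.913437, 0.577307, 1.000000)
Requested entry of v3: 4335/7509 = 0.57731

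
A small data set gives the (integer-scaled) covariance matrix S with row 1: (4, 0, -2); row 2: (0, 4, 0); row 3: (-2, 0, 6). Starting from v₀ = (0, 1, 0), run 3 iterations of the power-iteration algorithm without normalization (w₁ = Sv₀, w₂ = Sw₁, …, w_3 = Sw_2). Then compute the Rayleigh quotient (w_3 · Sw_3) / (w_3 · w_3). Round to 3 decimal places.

λ ≈ 4.000

w1 = Sv₀ = (0, 4, 0)
w2 = Sw1 = (0, 16, 0)
w3 = Sw2 = (0, 64, 0)
Sw3 = (0, 256, 0)
w3·Sw3 = 0·0 + 64·256 + 0·0 = 16384; w3·w3 = 0·0 + 64·64 + 0·0 = 4096
λ ≈ 16384/4096 = 4.000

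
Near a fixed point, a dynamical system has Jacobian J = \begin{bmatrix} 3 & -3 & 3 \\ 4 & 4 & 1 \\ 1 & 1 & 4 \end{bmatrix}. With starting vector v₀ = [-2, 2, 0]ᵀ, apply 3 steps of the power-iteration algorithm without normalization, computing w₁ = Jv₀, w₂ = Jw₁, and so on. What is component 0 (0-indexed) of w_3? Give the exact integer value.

0

w1 = Jv₀ = (3·(-2) + (-3)·2 + 3·0; 4·(-2) + 4·2 + 1·0; 1·(-2) + 1·2 + 4·0) = (-12, 0, 0)
w2 = Jw1 = (3·(-12) + (-3)·0 + 3·0; 4·(-12) + 4·0 + 1·0; 1·(-12) + 1·0 + 4·0) = (-36, -48, -12)
w3 = Jw2 = (0, -348, -132)
The requested component of w3 is 0.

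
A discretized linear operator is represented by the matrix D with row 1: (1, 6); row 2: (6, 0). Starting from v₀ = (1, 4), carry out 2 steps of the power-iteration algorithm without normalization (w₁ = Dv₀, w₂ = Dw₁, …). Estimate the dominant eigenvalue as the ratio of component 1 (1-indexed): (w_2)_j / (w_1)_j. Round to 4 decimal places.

λ ≈ 2.4400

w1 = Dv₀ = (25, 6)
w2 = Dw1 = (61, 150)
Ratio at component: 61 / 25 = 2.4400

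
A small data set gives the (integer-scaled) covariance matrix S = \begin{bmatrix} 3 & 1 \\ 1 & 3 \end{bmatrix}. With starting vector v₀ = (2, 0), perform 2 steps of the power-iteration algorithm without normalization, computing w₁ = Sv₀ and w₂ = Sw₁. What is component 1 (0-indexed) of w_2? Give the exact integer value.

w1 = Sv₀ = (3·2 + 1·0; 1·2 + 3·0) = (6, 2)
w2 = Sw1 = (3·6 + 1·2; 1·6 + 3·2) = (20, 12)
The requested component of w2 is 12.

12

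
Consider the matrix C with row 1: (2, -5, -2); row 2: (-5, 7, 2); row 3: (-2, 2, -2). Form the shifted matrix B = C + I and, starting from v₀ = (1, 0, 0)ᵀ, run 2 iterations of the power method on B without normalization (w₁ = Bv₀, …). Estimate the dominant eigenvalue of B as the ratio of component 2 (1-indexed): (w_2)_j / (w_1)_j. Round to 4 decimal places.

μ ≈ 11.8000

B = C + I has rows (3, -5, -2); (-5, 8, 2); (-2, 2, -1)
w1 = Bv₀ = (3, -5, -2)
w2 = Bw1 = (38, -59, -14)
Ratio: -59/-5 = 11.8000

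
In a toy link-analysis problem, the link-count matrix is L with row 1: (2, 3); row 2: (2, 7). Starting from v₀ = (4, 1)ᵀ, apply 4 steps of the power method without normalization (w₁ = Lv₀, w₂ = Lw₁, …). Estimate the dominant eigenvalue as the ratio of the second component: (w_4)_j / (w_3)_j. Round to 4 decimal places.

w1 = Lv₀ = (11, 15)
w2 = Lw1 = (67, 127)
w3 = Lw2 = (515, 1023)
w4 = Lw3 = (4099, 8191)
Ratio at component: 8191 / 1023 = 8.0068

8.0068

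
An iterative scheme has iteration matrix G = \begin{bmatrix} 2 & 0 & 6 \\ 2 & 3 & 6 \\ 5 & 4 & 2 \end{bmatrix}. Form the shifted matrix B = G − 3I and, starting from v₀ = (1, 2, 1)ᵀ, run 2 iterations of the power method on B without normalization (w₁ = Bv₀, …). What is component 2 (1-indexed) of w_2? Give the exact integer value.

B = G − 3I has rows (-1, 0, 6); (2, 0, 6); (5, 4, -1)
w1 = Bv₀ = (5, 8, 12)
w2 = Bw1 = (67, 82, 45)
Requested component of w2: 82

82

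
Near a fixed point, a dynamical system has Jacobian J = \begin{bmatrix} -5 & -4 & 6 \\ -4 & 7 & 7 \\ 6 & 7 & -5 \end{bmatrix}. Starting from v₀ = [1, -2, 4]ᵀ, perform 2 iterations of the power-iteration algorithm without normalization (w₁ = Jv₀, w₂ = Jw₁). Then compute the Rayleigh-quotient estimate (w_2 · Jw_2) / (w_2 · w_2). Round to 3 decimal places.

w1 = Jv₀ = ((-5)·1 + (-4)·(-2) + 6·4; (-4)·1 + 7·(-2) + 7·4; 6·1 + 7·(-2) + (-5)·4) = (27, 10, -28)
w2 = Jw1 = ((-5)·27 + (-4)·10 + 6·(-28); (-4)·27 + 7·10 + 7·(-28); 6·27 + 7·10 + (-5)·(-28)) = (-343, -234, 372)
Jw2 = (4883, 2338, -5556)
w2·Jw2 = (-343)·4883 + (-234)·2338 + 372·(-5556) = -4288793; w2·w2 = (-343)·(-343) + (-234)·(-234) + 372·372 = 310789
λ ≈ -4288793/310789 = -13.800

-13.800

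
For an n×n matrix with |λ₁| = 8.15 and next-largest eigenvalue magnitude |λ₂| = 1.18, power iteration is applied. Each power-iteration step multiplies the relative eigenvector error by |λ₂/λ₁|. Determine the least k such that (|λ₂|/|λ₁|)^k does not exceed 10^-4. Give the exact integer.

|λ₂/λ₁| = 1.18/8.15 = 0.14479
Need k ≥ ln(10^-4) / ln(0.14479) = -9.2103 / -1.9325 ≈ 4.766
Smallest integer k satisfying the bound: 5

5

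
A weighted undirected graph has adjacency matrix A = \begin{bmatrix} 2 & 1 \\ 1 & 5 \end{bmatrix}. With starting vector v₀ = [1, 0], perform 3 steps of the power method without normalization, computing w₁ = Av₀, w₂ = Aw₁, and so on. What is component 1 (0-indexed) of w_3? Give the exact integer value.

w1 = Av₀ = (2·1 + 1·0; 1·1 + 5·0) = (2, 1)
w2 = Aw1 = (2·2 + 1·1; 1·2 + 5·1) = (5, 7)
w3 = Aw2 = (17, 40)
The requested component of w3 is 40.

40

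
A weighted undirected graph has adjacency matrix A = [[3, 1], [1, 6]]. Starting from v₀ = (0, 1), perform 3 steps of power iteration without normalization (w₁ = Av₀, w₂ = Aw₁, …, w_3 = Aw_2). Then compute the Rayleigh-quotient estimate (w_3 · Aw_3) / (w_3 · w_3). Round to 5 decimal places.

λ ≈ 6.30075

w1 = Av₀ = (3·0 + 1·1; 1·0 + 6·1) = (1, 6)
w2 = Aw1 = (3·1 + 1·6; 1·1 + 6·6) = (9, 37)
w3 = Aw2 = (64, 231)
Aw3 = (423, 1450)
w3·Aw3 = 64·423 + 231·1450 = 362022; w3·w3 = 64·64 + 231·231 = 57457
λ ≈ 362022/57457 = 6.30075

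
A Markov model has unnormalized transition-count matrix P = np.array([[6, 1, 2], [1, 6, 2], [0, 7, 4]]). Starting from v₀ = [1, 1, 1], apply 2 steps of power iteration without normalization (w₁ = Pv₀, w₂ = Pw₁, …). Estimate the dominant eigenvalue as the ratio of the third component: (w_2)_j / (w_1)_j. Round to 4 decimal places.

w1 = Pv₀ = (6·1 + 1·1 + 2·1; 1·1 + 6·1 + 2·1; 0·1 + 7·1 + 4·1) = (9, 9, 11)
w2 = Pw1 = (6·9 + 1·9 + 2·11; 1·9 + 6·9 + 2·11; 0·9 + 7·9 + 4·11) = (85, 85, 107)
Ratio at component: 107 / 11 = 9.7273

λ ≈ 9.7273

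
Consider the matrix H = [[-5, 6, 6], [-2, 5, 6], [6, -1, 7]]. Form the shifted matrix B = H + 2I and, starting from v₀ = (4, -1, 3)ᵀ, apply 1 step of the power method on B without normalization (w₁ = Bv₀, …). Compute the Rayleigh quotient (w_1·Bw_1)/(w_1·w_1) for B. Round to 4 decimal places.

μ ≈ 9.2809

B = H + 2I has rows (-3, 6, 6); (-2, 7, 6); (6, -1, 9)
w1 = Bv₀ = ((-3)·4 + 6·(-1) + 6·3; (-2)·4 + 7·(-1) + 6·3; 6·4 + (-1)·(-1) + 9·3) = (0, 3, 52)
Bw1 = (330, 333, 465)
w1·Bw1 = 25179; w1·w1 = 2713; μ ≈ 25179/2713 = 9.2809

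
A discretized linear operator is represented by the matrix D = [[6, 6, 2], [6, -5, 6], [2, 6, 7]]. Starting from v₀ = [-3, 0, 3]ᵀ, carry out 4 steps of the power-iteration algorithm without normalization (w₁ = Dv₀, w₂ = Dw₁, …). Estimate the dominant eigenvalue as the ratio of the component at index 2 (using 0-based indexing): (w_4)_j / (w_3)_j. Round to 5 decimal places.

w1 = Dv₀ = (6·(-3) + 6·0 + 2·3; 6·(-3) + (-5)·0 + 6·3; 2·(-3) + 6·0 + 7·3) = (-12, 0, 15)
w2 = Dw1 = (6·(-12) + 6·0 + 2·15; 6·(-12) + (-5)·0 + 6·15; 2·(-12) + 6·0 + 7·15) = (-42, 18, 81)
w3 = Dw2 = (18, 144, 591)
w4 = Dw3 = (2154, 2934, 5037)
Ratio at component: 5037 / 591 = 8.52284

λ ≈ 8.52284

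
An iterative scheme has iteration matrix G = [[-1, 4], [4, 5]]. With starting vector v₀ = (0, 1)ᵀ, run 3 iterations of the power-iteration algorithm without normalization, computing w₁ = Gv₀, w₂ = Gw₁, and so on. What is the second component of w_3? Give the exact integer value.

w1 = Gv₀ = ((-1)·0 + 4·1; 4·0 + 5·1) = (4, 5)
w2 = Gw1 = ((-1)·4 + 4·5; 4·4 + 5·5) = (16, 41)
w3 = Gw2 = (148, 269)
The requested component of w3 is 269.

269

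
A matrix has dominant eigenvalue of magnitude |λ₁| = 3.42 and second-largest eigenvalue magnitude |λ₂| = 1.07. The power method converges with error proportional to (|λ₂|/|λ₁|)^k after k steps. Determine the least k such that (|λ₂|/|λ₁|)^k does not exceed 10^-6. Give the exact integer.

12

|λ₂/λ₁| = 1.07/3.42 = 0.31287
Need k ≥ ln(10^-6) / ln(0.31287) = -13.8155 / -1.1620 ≈ 11.890
Smallest integer k satisfying the bound: 12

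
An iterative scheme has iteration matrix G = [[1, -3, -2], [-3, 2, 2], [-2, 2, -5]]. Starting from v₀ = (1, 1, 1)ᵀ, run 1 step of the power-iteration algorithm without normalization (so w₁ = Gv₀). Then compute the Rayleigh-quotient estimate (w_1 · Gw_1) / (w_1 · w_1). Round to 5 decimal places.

λ ≈ -4.35714

w1 = Gv₀ = (-4, 1, -5)
Gw1 = (3, 4, 35)
w1·Gw1 = (-4)·3 + 1·4 + (-5)·35 = -183; w1·w1 = (-4)·(-4) + 1·1 + (-5)·(-5) = 42
λ ≈ -183/42 = -4.35714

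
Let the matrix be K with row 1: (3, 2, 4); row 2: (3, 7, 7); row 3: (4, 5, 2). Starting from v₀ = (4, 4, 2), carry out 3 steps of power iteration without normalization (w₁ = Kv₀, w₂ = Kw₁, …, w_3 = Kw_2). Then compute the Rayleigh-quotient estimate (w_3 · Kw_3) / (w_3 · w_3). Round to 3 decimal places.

12.822

w1 = Kv₀ = (28, 54, 40)
w2 = Kw1 = (352, 742, 462)
w3 = Kw2 = (4388, 9484, 6042)
Kw3 = (56300, 121846, 77056)
w3·Kw3 = 4388·56300 + 9484·121846 + 6042·77056 = 1868204216; w3·w3 = 4388·4388 + 9484·9484 + 6042·6042 = 145706564
λ ≈ 1868204216/145706564 = 12.822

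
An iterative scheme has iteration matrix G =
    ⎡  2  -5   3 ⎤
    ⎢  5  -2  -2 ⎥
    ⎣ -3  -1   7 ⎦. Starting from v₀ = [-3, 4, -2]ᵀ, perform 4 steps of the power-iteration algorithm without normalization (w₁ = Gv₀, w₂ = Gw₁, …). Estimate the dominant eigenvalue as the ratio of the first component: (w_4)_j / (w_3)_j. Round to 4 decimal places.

λ ≈ 3.0936

w1 = Gv₀ = (-32, -19, -9)
w2 = Gw1 = (4, -104, 52)
w3 = Gw2 = (684, 124, 456)
w4 = Gw3 = (2116, 2260, 1016)
Ratio at component: 2116 / 684 = 3.0936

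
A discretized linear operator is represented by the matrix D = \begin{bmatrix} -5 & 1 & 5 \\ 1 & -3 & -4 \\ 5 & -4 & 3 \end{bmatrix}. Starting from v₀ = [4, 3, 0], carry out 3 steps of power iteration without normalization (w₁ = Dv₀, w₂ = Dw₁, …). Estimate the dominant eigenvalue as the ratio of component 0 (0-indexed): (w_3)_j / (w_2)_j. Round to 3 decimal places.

w1 = Dv₀ = ((-5)·4 + 1·3 + 5·0; 1·4 + (-3)·3 + (-4)·0; 5·4 + (-4)·3 + 3·0) = (-17, -5, 8)
w2 = Dw1 = ((-5)·(-17) + 1·(-5) + 5·8; 1·(-17) + (-3)·(-5) + (-4)·8; 5·(-17) + (-4)·(-5) + 3·8) = (120, -34, -41)
w3 = Dw2 = (-839, 386, 613)
Ratio at component: -839 / 120 = -6.992

λ ≈ -6.992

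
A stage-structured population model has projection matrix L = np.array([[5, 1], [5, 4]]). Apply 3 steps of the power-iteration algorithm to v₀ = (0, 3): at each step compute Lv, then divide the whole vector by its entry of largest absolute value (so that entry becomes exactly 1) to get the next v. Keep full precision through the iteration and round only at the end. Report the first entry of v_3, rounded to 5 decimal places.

Lv0 = (3.000000, 12.000000); divide by 12.000000 → v1 = (0.250000, 1.000000)
Lv1 = (2.250000, 5.250000); divide by 5.250000 → v2 = (0.428571, 1.000000)
Lv2 = (3.142857, 6.142857); divide by 6.142857 → v3 = (0.511628, 1.000000)
Requested entry of v3: 198/387 = 0.51163

0.51163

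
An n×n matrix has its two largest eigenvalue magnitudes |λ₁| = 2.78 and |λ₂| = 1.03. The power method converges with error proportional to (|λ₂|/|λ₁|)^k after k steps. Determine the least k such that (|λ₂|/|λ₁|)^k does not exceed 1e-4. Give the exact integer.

|λ₂/λ₁| = 1.03/2.78 = 0.37050
Need k ≥ ln(1e-4) / ln(0.37050) = -9.2103 / -0.9929 ≈ 9.276
Smallest integer k satisfying the bound: 10

10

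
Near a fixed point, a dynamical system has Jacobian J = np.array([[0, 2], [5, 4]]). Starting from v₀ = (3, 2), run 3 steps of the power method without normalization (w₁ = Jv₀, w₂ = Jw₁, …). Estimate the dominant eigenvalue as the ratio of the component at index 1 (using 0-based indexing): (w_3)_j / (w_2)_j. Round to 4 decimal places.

w1 = Jv₀ = (0·3 + 2·2; 5·3 + 4·2) = (4, 23)
w2 = Jw1 = (0·4 + 2·23; 5·4 + 4·23) = (46, 112)
w3 = Jw2 = (224, 678)
Ratio at component: 678 / 112 = 6.0536

λ ≈ 6.0536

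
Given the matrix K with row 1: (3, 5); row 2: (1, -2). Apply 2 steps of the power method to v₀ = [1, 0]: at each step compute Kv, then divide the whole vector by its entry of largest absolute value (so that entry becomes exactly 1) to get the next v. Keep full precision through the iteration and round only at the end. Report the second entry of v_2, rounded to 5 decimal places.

Kv0 = (3.000000, 1.000000); divide by 3.000000 → v1 = (1.000000, 0.333333)
Kv1 = (4.666667, 0.333333); divide by 4.666667 → v2 = (1.000000, 0.071429)
Requested entry of v2: 1/14 = 0.07143

0.07143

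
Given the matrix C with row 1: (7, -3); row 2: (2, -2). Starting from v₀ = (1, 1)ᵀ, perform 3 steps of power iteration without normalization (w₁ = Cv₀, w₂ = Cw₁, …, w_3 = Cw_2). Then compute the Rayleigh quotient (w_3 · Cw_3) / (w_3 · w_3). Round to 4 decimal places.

6.3176

w1 = Cv₀ = (7·1 + (-3)·1; 2·1 + (-2)·1) = (4, 0)
w2 = Cw1 = (7·4 + (-3)·0; 2·4 + (-2)·0) = (28, 8)
w3 = Cw2 = (172, 40)
Cw3 = (1084, 264)
w3·Cw3 = 172·1084 + 40·264 = 197008; w3·w3 = 172·172 + 40·40 = 31184
λ ≈ 197008/31184 = 6.3176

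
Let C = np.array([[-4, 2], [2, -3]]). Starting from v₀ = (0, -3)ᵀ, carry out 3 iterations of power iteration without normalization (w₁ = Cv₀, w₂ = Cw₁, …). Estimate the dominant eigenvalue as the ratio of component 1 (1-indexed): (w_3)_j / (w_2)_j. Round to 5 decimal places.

λ ≈ -5.85714

w1 = Cv₀ = ((-4)·0 + 2·(-3); 2·0 + (-3)·(-3)) = (-6, 9)
w2 = Cw1 = ((-4)·(-6) + 2·9; 2·(-6) + (-3)·9) = (42, -39)
w3 = Cw2 = (-246, 201)
Ratio at component: -246 / 42 = -5.85714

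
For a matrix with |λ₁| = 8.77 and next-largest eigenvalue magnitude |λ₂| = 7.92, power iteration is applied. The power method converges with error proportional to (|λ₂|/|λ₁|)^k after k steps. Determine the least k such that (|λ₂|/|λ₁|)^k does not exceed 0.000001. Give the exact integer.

|λ₂/λ₁| = 7.92/8.77 = 0.90308
Need k ≥ ln(0.000001) / ln(0.90308) = -13.8155 / -0.1019 ≈ 135.518
Smallest integer k satisfying the bound: 136

136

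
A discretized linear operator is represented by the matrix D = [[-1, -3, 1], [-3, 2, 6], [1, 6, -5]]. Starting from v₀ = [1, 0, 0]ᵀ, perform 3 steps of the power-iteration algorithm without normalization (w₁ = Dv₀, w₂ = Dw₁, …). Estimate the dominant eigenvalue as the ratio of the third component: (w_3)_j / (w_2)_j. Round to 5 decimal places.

w1 = Dv₀ = (-1, -3, 1)
w2 = Dw1 = (11, 3, -24)
w3 = Dw2 = (-44, -171, 149)
Ratio at component: 149 / -24 = -6.20833

λ ≈ -6.20833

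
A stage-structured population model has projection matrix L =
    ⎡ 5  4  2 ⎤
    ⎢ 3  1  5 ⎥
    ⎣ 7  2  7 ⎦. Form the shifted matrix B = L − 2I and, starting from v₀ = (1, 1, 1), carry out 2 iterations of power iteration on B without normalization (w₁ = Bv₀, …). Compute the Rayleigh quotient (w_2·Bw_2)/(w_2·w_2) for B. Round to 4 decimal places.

10.2552

B = L − 2I has rows (3, 4, 2); (3, -1, 5); (7, 2, 5)
w1 = Bv₀ = (3·1 + 4·1 + 2·1; 3·1 + (-1)·1 + 5·1; 7·1 + 2·1 + 5·1) = (9, 7, 14)
w2 = Bw1 = (3·9 + 4·7 + 2·14; 3·9 + (-1)·7 + 5·14; 7·9 + 2·7 + 5·14) = (83, 90, 147)
Bw2 = (903, 894, 1496)
w2·Bw2 = 375321; w2·w2 = 36598; μ ≈ 375321/36598 = 10.2552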